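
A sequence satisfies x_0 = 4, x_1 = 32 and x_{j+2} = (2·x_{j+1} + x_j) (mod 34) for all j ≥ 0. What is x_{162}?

0

x_0 = 4; x_1 = 32; x_2 = 0; x_3 = 32; x_4 = 30; x_5 = 24; x_6 = 10; x_7 = 10; x_8 = 30; x_9 = 2; x_{10} = 0; x_{11} = 2; x_{12} = 4; x_{13} = 10; x_{14} = 24; x_{15} = 24; x_{16} = 4; x_{17} = 32.
The sequence repeats with period 16.
So x_{162} = x_{0 + ((162-0) mod 16)} = x_2 = 0.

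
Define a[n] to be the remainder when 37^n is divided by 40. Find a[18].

Listing terms: a[0] = 1, a[1] = 37, a[2] = 9, a[3] = 13, a[4] = 1.
Since a[4] = a[0] = 1, the sequence is periodic with period 4.
(18 - 0) mod 4 = 2, so a[18] = a[2] = 9.

9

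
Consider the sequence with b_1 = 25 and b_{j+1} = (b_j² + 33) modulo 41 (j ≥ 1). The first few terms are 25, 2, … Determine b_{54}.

12

b_1 = 25,  b_2 = 2,  b_3 = 37,  b_4 = 8,  b_5 = 15,  b_6 = 12,  b_7 = 13,  b_8 = 38,  b_9 = 1,  b_{10} = 34,  b_{11} = 0,  b_{12} = 33,  b_{13} = 15.
Since b_{13} = b_5 = 15, the sequence is eventually periodic: after a pre-period of length 4 it cycles with period 8.
For j ≥ 5, b_j depends only on (j - 5) mod 8. (54 - 5) mod 8 = 1, so b_{54} = b_6 = 12.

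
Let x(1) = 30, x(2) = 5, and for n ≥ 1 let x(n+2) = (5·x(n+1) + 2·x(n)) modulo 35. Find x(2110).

x(1) = 30, x(2) = 5, x(3) = 15, x(4) = 15, x(5) = 0, x(6) = 30, x(7) = 10, x(8) = 5, x(9) = 10, x(10) = 25, x(11) = 5, x(12) = 5, x(13) = 0, x(14) = 10, x(15) = 15, x(16) = 25, x(17) = 15, x(18) = 20, x(19) = 25, x(20) = 25, x(21) = 0, x(22) = 15, x(23) = 5, x(24) = 20, x(25) = 5, x(26) = 30, x(27) = 20, x(28) = 20, x(29) = 0, x(30) = 5, x(31) = 25, x(32) = 30, x(33) = 25, x(34) = 10, x(35) = 30, x(36) = 30, x(37) = 0, x(38) = 25, x(39) = 20, x(40) = 10, x(41) = 20, x(42) = 15, x(43) = 10, x(44) = 10, x(45) = 0, x(46) = 20, x(47) = 30, x(48) = 15, x(49) = 30, x(50) = 5.
The sequence repeats with period 48.
(2110 - 1) mod 48 = 45, so x(2110) = x(46) = 20.

20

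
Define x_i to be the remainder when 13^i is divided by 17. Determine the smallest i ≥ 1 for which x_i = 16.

2

We have x_0 = 1, x_1 = 13, x_2 = 16, x_3 = 4, x_4 = 1.
Since x_4 = x_0 = 1, the sequence is periodic with period 4.
The value 16 first appears (with i ≥ 1) at x_2.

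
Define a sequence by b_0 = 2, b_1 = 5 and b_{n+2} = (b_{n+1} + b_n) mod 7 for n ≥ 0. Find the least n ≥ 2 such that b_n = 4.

We have b_0 = 2, b_1 = 5, b_2 = 0, b_3 = 5, b_4 = 5, b_5 = 3, b_6 = 1, b_7 = 4, b_8 = 5, b_9 = 2, b_{10} = 0, b_{11} = 2, b_{12} = 2, b_{13} = 4, b_{14} = 6, b_{15} = 3, b_{16} = 2, b_{17} = 5.
The sequence repeats with period 16.
The value 4 first appears (with n ≥ 2) at b_7.

7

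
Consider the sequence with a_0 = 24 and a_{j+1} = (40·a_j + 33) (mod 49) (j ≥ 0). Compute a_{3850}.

2

We have a_0 = 24,  a_1 = 13,  a_2 = 14,  a_3 = 5,  a_4 = 37,  a_5 = 43,  a_6 = 38,  a_7 = 34,  a_8 = 21,  a_9 = 40,  a_{10} = 16,  a_{11} = 36,  a_{12} = 3,  a_{13} = 6,  a_{14} = 28,  a_{15} = 26,  a_{16} = 44,  a_{17} = 29,  a_{18} = 17,  a_{19} = 27,  a_{20} = 35,  a_{21} = 12,  a_{22} = 23,  a_{23} = 22,  a_{24} = 31,  a_{25} = 48,  a_{26} = 42,  a_{27} = 47,  a_{28} = 2,  a_{29} = 15,  a_{30} = 45,  a_{31} = 20,  a_{32} = 0,  a_{33} = 33,  a_{34} = 30,  a_{35} = 8,  a_{36} = 10,  a_{37} = 41,  a_{38} = 7,  a_{39} = 19,  a_{40} = 9,  a_{41} = 1,  a_{42} = 24.
Since a_{42} = a_0 = 24, the sequence is periodic with period 42.
So a_{3850} = a_{0 + ((3850-0) mod 42)} = a_{28} = 2.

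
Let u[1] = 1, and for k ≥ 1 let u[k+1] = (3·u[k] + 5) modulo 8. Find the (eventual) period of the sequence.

We have u[1] = 1; u[2] = 0; u[3] = 5; u[4] = 4; u[5] = 1.
The sequence repeats with period 4.

4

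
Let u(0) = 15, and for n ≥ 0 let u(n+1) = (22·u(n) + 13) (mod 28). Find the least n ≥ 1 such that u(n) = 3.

5

Computing terms: u(0) = 15; u(1) = 7; u(2) = 27; u(3) = 19; u(4) = 11; u(5) = 3; u(6) = 23; u(7) = 15.
The sequence repeats with period 7.
The value 3 first appears (with n ≥ 1) at u(5).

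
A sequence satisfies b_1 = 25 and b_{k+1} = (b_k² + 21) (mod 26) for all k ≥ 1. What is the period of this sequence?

Computing terms: b_1 = 25,  b_2 = 22,  b_3 = 11,  b_4 = 12,  b_5 = 9,  b_6 = 24,  b_7 = 25.
Since b_7 = b_1 = 25, the sequence is periodic with period 6.

6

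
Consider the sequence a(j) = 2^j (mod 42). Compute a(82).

a(1) = 2,  a(2) = 4,  a(3) = 8,  a(4) = 16,  a(5) = 32,  a(6) = 22,  a(7) = 2.
The sequence repeats with period 6.
So a(82) = a(1 + ((82-1) mod 6)) = a(4) = 16.

16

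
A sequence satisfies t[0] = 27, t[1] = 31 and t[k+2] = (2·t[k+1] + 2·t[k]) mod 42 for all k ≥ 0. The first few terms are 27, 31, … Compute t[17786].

Computing terms: t[0] = 27, t[1] = 31, t[2] = 32, t[3] = 0, t[4] = 22, t[5] = 2, t[6] = 6, t[7] = 16, t[8] = 2, t[9] = 36, t[10] = 34, t[11] = 14, t[12] = 12, t[13] = 10, t[14] = 2, t[15] = 24, t[16] = 10, t[17] = 26, t[18] = 30, t[19] = 28, t[20] = 32, t[21] = 36, t[22] = 10, t[23] = 8, t[24] = 36, t[25] = 4, t[26] = 38, t[27] = 0, t[28] = 34, t[29] = 26, t[30] = 36, t[31] = 40, t[32] = 26, t[33] = 6, t[34] = 22, t[35] = 14, t[36] = 30, t[37] = 4, t[38] = 26, t[39] = 18, t[40] = 4, t[41] = 2, t[42] = 12, t[43] = 28, t[44] = 38, t[45] = 6, t[46] = 4, t[47] = 20, t[48] = 6, t[49] = 10, t[50] = 32, t[51] = 0.
Since (t[50], t[51]) = (t[2], t[3]) = (32, 0) (two consecutive terms determine the rest), the sequence is eventually periodic: after a pre-period of length 2 it cycles with period 48.
For k ≥ 2, t[k] depends only on (k - 2) mod 48. (17786 - 2) mod 48 = 24, so t[17786] = t[26] = 38.

38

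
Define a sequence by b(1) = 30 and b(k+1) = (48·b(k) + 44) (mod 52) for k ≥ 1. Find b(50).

Computing terms: b(1) = 30,  b(2) = 28,  b(3) = 36,  b(4) = 4,  b(5) = 28.
Since b(5) = b(2) = 28, the sequence is eventually periodic: after a pre-period of length 1 it cycles with period 3.
For k ≥ 2, b(k) depends only on (k - 2) mod 3. (50 - 2) mod 3 = 0, so b(50) = b(2) = 28.

28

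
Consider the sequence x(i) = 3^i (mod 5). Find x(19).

2

We have x(1) = 3; x(2) = 4; x(3) = 2; x(4) = 1; x(5) = 3.
The sequence repeats with period 4.
So x(19) = x(1 + ((19-1) mod 4)) = x(3) = 2.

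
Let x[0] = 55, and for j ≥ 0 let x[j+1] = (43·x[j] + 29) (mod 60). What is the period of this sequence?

Listing terms: x[0] = 55; x[1] = 54; x[2] = 11; x[3] = 22; x[4] = 15; x[5] = 14; x[6] = 31; x[7] = 42; x[8] = 35; x[9] = 34; x[10] = 51; x[11] = 2; x[12] = 55.
The sequence repeats with period 12.

12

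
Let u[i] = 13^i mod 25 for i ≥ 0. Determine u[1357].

u[0] = 1, u[1] = 13, u[2] = 19, u[3] = 22, u[4] = 11, u[5] = 18, u[6] = 9, u[7] = 17, u[8] = 21, u[9] = 23, u[10] = 24, u[11] = 12, u[12] = 6, u[13] = 3, u[14] = 14, u[15] = 7, u[16] = 16, u[17] = 8, u[18] = 4, u[19] = 2, u[20] = 1.
The sequence repeats with period 20.
(1357 - 0) mod 20 = 17, so u[1357] = u[17] = 8.

8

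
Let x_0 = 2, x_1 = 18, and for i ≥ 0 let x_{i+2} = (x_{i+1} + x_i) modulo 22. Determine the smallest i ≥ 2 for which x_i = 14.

4

We have x_0 = 2; x_1 = 18; x_2 = 20; x_3 = 16; x_4 = 14; x_5 = 8; x_6 = 0; x_7 = 8; x_8 = 8; x_9 = 16; x_{10} = 2; x_{11} = 18.
Since (x_{10}, x_{11}) = (x_0, x_1) = (2, 18) (two consecutive terms determine the rest), the sequence is periodic with period 10.
The value 14 first appears (with i ≥ 2) at x_4.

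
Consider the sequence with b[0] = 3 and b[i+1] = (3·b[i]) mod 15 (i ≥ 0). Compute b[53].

9

Computing terms: b[0] = 3,  b[1] = 9,  b[2] = 12,  b[3] = 6,  b[4] = 3.
Since b[4] = b[0] = 3, the sequence is periodic with period 4.
(53 - 0) mod 4 = 1, so b[53] = b[1] = 9.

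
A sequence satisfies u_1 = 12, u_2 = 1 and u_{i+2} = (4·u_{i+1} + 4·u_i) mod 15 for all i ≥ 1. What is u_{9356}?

11

u_1 = 12, u_2 = 1, u_3 = 7, u_4 = 2, u_5 = 6, u_6 = 2, u_7 = 2, u_8 = 1, u_9 = 12, u_{10} = 7, u_{11} = 1, u_{12} = 2, u_{13} = 12, u_{14} = 11, u_{15} = 2, u_{16} = 7, u_{17} = 6, u_{18} = 7, u_{19} = 7, u_{20} = 11, u_{21} = 12, u_{22} = 2, u_{23} = 11, u_{24} = 7, u_{25} = 12, u_{26} = 1.
The sequence repeats with period 24.
So u_{9356} = u_{1 + ((9356-1) mod 24)} = u_{20} = 11.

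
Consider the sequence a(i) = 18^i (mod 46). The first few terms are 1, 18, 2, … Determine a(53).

a(0) = 1; a(1) = 18; a(2) = 2; a(3) = 36; a(4) = 4; a(5) = 26; a(6) = 8; a(7) = 6; a(8) = 16; a(9) = 12; a(10) = 32; a(11) = 24; a(12) = 18.
Since a(12) = a(1) = 18, the sequence is eventually periodic: after a pre-period of length 1 it cycles with period 11.
For i ≥ 1, a(i) depends only on (i - 1) mod 11. (53 - 1) mod 11 = 8, so a(53) = a(9) = 12.

12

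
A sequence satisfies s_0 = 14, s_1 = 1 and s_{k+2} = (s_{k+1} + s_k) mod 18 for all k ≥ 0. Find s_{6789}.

We have s_0 = 14, s_1 = 1, s_2 = 15, s_3 = 16, s_4 = 13, s_5 = 11, s_6 = 6, s_7 = 17, s_8 = 5, s_9 = 4, s_{10} = 9, s_{11} = 13, s_{12} = 4, s_{13} = 17, s_{14} = 3, s_{15} = 2, s_{16} = 5, s_{17} = 7, s_{18} = 12, s_{19} = 1, s_{20} = 13, s_{21} = 14, s_{22} = 9, s_{23} = 5, s_{24} = 14, s_{25} = 1.
Since (s_{24}, s_{25}) = (s_0, s_1) = (14, 1) (two consecutive terms determine the rest), the sequence is periodic with period 24.
(6789 - 0) mod 24 = 21, so s_{6789} = s_{21} = 14.

14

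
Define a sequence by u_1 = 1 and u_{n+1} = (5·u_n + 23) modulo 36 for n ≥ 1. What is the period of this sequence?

Computing terms: u_1 = 1; u_2 = 28; u_3 = 19; u_4 = 10; u_5 = 1.
Since u_5 = u_1 = 1, the sequence is periodic with period 4.

4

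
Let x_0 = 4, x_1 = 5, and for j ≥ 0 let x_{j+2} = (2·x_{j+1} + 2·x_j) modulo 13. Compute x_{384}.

We have x_0 = 4,  x_1 = 5,  x_2 = 5,  x_3 = 7,  x_4 = 11,  x_5 = 10,  x_6 = 3,  x_7 = 0,  x_8 = 6,  x_9 = 12,  x_{10} = 10,  x_{11} = 5,  x_{12} = 4,  x_{13} = 5.
The sequence repeats with period 12.
(384 - 0) mod 12 = 0, so x_{384} = x_0 = 4.

4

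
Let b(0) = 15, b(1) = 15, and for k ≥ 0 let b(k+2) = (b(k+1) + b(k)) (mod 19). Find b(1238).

11

Computing terms: b(0) = 15, b(1) = 15, b(2) = 11, b(3) = 7, b(4) = 18, b(5) = 6, b(6) = 5, b(7) = 11, b(8) = 16, b(9) = 8, b(10) = 5, b(11) = 13, b(12) = 18, b(13) = 12, b(14) = 11, b(15) = 4, b(16) = 15, b(17) = 0, b(18) = 15, b(19) = 15.
The sequence repeats with period 18.
So b(1238) = b(0 + ((1238-0) mod 18)) = b(14) = 11.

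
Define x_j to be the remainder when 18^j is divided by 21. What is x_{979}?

18

Computing terms: x_0 = 1,  x_1 = 18,  x_2 = 9,  x_3 = 15,  x_4 = 18.
Since x_4 = x_1 = 18, the sequence is eventually periodic: after a pre-period of length 1 it cycles with period 3.
For j ≥ 1, x_j depends only on (j - 1) mod 3. (979 - 1) mod 3 = 0, so x_{979} = x_1 = 18.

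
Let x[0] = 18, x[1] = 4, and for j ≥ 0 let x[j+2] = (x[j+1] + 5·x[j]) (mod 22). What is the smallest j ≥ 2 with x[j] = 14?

Listing terms: x[0] = 18,  x[1] = 4,  x[2] = 6,  x[3] = 4,  x[4] = 12,  x[5] = 10,  x[6] = 4,  x[7] = 10,  x[8] = 8,  x[9] = 14,  x[10] = 10,  x[11] = 14,  x[12] = 20,  x[13] = 2,  x[14] = 14,  x[15] = 2,  x[16] = 6,  x[17] = 16,  x[18] = 2,  x[19] = 16,  x[20] = 4,  x[21] = 18,  x[22] = 16,  x[23] = 18,  x[24] = 10,  x[25] = 12,  x[26] = 18,  x[27] = 12,  x[28] = 14,  x[29] = 8,  x[30] = 12,  x[31] = 8,  x[32] = 2,  x[33] = 20,  x[34] = 8,  x[35] = 20,  x[36] = 16,  x[37] = 6,  x[38] = 20,  x[39] = 6,  x[40] = 18,  x[41] = 4.
Since (x[40], x[41]) = (x[0], x[1]) = (18, 4) (two consecutive terms determine the rest), the sequence is periodic with period 40.
The value 14 first appears (with j ≥ 2) at x[9].

9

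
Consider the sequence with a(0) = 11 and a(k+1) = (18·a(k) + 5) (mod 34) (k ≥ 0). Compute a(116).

13

Listing terms: a(0) = 11, a(1) = 33, a(2) = 21, a(3) = 9, a(4) = 31, a(5) = 19, a(6) = 7, a(7) = 29, a(8) = 17, a(9) = 5, a(10) = 27, a(11) = 15, a(12) = 3, a(13) = 25, a(14) = 13, a(15) = 1, a(16) = 23, a(17) = 11.
The sequence repeats with period 17.
(116 - 0) mod 17 = 14, so a(116) = a(14) = 13.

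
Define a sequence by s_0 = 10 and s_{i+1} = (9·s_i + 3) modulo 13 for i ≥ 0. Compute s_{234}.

Listing terms: s_0 = 10, s_1 = 2, s_2 = 8, s_3 = 10.
Since s_3 = s_0 = 10, the sequence is periodic with period 3.
(234 - 0) mod 3 = 0, so s_{234} = s_0 = 10.

10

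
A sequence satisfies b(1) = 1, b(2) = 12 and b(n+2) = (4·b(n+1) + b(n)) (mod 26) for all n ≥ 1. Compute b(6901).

5

b(1) = 1,  b(2) = 12,  b(3) = 23,  b(4) = 0,  b(5) = 23,  b(6) = 14,  b(7) = 1,  b(8) = 18,  b(9) = 21,  b(10) = 24,  b(11) = 13,  b(12) = 24,  b(13) = 5,  b(14) = 18,  b(15) = 25,  b(16) = 14,  b(17) = 3,  b(18) = 0,  b(19) = 3,  b(20) = 12,  b(21) = 25,  b(22) = 8,  b(23) = 5,  b(24) = 2,  b(25) = 13,  b(26) = 2,  b(27) = 21,  b(28) = 8,  b(29) = 1,  b(30) = 12.
Since (b(29), b(30)) = (b(1), b(2)) = (1, 12) (two consecutive terms determine the rest), the sequence is periodic with period 28.
(6901 - 1) mod 28 = 12, so b(6901) = b(13) = 5.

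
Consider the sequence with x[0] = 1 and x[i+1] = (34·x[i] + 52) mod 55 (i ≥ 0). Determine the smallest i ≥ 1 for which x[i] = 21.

We have x[0] = 1, x[1] = 31, x[2] = 6, x[3] = 36, x[4] = 11, x[5] = 41, x[6] = 16, x[7] = 46, x[8] = 21, x[9] = 51, x[10] = 26, x[11] = 1.
The sequence repeats with period 11.
The value 21 first appears (with i ≥ 1) at x[8].

8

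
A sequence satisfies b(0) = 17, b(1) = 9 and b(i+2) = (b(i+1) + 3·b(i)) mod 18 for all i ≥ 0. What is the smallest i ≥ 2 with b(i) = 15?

3

b(0) = 17,  b(1) = 9,  b(2) = 6,  b(3) = 15,  b(4) = 15,  b(5) = 6,  b(6) = 15.
Since (b(5), b(6)) = (b(2), b(3)) = (6, 15) (two consecutive terms determine the rest), the sequence is eventually periodic: after a pre-period of length 2 it cycles with period 3.
The value 15 first appears (with i ≥ 2) at b(3).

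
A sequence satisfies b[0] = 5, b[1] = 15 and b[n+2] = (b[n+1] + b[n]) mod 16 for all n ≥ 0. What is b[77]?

Computing terms: b[0] = 5; b[1] = 15; b[2] = 4; b[3] = 3; b[4] = 7; b[5] = 10; b[6] = 1; b[7] = 11; b[8] = 12; b[9] = 7; b[10] = 3; b[11] = 10; b[12] = 13; b[13] = 7; b[14] = 4; b[15] = 11; b[16] = 15; b[17] = 10; b[18] = 9; b[19] = 3; b[20] = 12; b[21] = 15; b[22] = 11; b[23] = 10; b[24] = 5; b[25] = 15.
The sequence repeats with period 24.
(77 - 0) mod 24 = 5, so b[77] = b[5] = 10.

10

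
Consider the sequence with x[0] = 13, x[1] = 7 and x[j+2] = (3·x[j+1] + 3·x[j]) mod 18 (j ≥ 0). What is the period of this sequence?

3

Listing terms: x[0] = 13, x[1] = 7, x[2] = 6, x[3] = 3, x[4] = 9, x[5] = 0, x[6] = 9, x[7] = 9, x[8] = 0.
Since (x[7], x[8]) = (x[4], x[5]) = (9, 0) (two consecutive terms determine the rest), the sequence is eventually periodic: after a pre-period of length 4 it cycles with period 3.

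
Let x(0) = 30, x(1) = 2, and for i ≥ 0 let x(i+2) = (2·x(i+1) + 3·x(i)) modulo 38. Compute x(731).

Listing terms: x(0) = 30; x(1) = 2; x(2) = 18; x(3) = 4; x(4) = 24; x(5) = 22; x(6) = 2; x(7) = 32; x(8) = 32; x(9) = 8; x(10) = 36; x(11) = 20; x(12) = 34; x(13) = 14; x(14) = 16; x(15) = 36; x(16) = 6; x(17) = 6; x(18) = 30; x(19) = 2.
The sequence repeats with period 18.
(731 - 0) mod 18 = 11, so x(731) = x(11) = 20.

20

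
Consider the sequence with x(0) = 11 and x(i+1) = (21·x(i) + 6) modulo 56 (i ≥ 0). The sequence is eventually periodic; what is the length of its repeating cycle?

4

Computing terms: x(0) = 11; x(1) = 13; x(2) = 55; x(3) = 41; x(4) = 27; x(5) = 13.
Since x(5) = x(1) = 13, the sequence is eventually periodic: after a pre-period of length 1 it cycles with period 4.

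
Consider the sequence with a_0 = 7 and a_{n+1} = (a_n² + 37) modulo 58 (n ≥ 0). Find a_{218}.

Computing terms: a_0 = 7,  a_1 = 28,  a_2 = 9,  a_3 = 2,  a_4 = 41,  a_5 = 36,  a_6 = 57,  a_7 = 38,  a_8 = 31,  a_9 = 12,  a_{10} = 7.
Since a_{10} = a_0 = 7, the sequence is periodic with period 10.
So a_{218} = a_{0 + ((218-0) mod 10)} = a_8 = 31.

31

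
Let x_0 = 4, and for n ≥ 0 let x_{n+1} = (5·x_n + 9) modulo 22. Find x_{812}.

Computing terms: x_0 = 4; x_1 = 7; x_2 = 0; x_3 = 9; x_4 = 10; x_5 = 15; x_6 = 18; x_7 = 11; x_8 = 20; x_9 = 21; x_{10} = 4.
The sequence repeats with period 10.
So x_{812} = x_{0 + ((812-0) mod 10)} = x_2 = 0.

0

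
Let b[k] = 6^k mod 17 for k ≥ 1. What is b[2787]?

12

We have b[1] = 6, b[2] = 2, b[3] = 12, b[4] = 4, b[5] = 7, b[6] = 8, b[7] = 14, b[8] = 16, b[9] = 11, b[10] = 15, b[11] = 5, b[12] = 13, b[13] = 10, b[14] = 9, b[15] = 3, b[16] = 1, b[17] = 6.
The sequence repeats with period 16.
So b[2787] = b[1 + ((2787-1) mod 16)] = b[3] = 12.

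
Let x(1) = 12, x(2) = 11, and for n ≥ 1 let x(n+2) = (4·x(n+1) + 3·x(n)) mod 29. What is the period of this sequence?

28

We have x(1) = 12, x(2) = 11, x(3) = 22, x(4) = 5, x(5) = 28, x(6) = 11, x(7) = 12, x(8) = 23, x(9) = 12, x(10) = 1, x(11) = 11, x(12) = 18, x(13) = 18, x(14) = 10, x(15) = 7, x(16) = 0, x(17) = 21, x(18) = 26, x(19) = 22, x(20) = 21, x(21) = 5, x(22) = 25, x(23) = 28, x(24) = 13, x(25) = 20, x(26) = 3, x(27) = 14, x(28) = 7, x(29) = 12, x(30) = 11.
Since (x(29), x(30)) = (x(1), x(2)) = (12, 11) (two consecutive terms determine the rest), the sequence is periodic with period 28.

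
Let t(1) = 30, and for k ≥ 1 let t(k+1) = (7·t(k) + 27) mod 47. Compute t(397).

45

Listing terms: t(1) = 30,  t(2) = 2,  t(3) = 41,  t(4) = 32,  t(5) = 16,  t(6) = 45,  t(7) = 13,  t(8) = 24,  t(9) = 7,  t(10) = 29,  t(11) = 42,  t(12) = 39,  t(13) = 18,  t(14) = 12,  t(15) = 17,  t(16) = 5,  t(17) = 15,  t(18) = 38,  t(19) = 11,  t(20) = 10,  t(21) = 3,  t(22) = 1,  t(23) = 34,  t(24) = 30.
Since t(24) = t(1) = 30, the sequence is periodic with period 23.
So t(397) = t(1 + ((397-1) mod 23)) = t(6) = 45.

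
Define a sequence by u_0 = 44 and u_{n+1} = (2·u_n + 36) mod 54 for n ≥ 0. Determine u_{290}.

14

Computing terms: u_0 = 44, u_1 = 16, u_2 = 14, u_3 = 10, u_4 = 2, u_5 = 40, u_6 = 8, u_7 = 52, u_8 = 32, u_9 = 46, u_{10} = 20, u_{11} = 22, u_{12} = 26, u_{13} = 34, u_{14} = 50, u_{15} = 28, u_{16} = 38, u_{17} = 4, u_{18} = 44.
Since u_{18} = u_0 = 44, the sequence is periodic with period 18.
(290 - 0) mod 18 = 2, so u_{290} = u_2 = 14.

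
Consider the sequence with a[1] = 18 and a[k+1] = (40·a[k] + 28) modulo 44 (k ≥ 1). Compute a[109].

Computing terms: a[1] = 18; a[2] = 0; a[3] = 28; a[4] = 4; a[5] = 12; a[6] = 24; a[7] = 20; a[8] = 36; a[9] = 16; a[10] = 8; a[11] = 40; a[12] = 0.
Since a[12] = a[2] = 0, the sequence is eventually periodic: after a pre-period of length 1 it cycles with period 10.
For k ≥ 2, a[k] depends only on (k - 2) mod 10. (109 - 2) mod 10 = 7, so a[109] = a[9] = 16.

16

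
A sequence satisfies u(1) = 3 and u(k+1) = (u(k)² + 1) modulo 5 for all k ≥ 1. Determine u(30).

u(1) = 3, u(2) = 0, u(3) = 1, u(4) = 2, u(5) = 0.
Since u(5) = u(2) = 0, the sequence is eventually periodic: after a pre-period of length 1 it cycles with period 3.
For k ≥ 2, u(k) depends only on (k - 2) mod 3. (30 - 2) mod 3 = 1, so u(30) = u(3) = 1.

1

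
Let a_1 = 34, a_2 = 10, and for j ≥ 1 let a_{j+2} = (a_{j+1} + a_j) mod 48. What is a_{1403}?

a_1 = 34, a_2 = 10, a_3 = 44, a_4 = 6, a_5 = 2, a_6 = 8, a_7 = 10, a_8 = 18, a_9 = 28, a_{10} = 46, a_{11} = 26, a_{12} = 24, a_{13} = 2, a_{14} = 26, a_{15} = 28, a_{16} = 6, a_{17} = 34, a_{18} = 40, a_{19} = 26, a_{20} = 18, a_{21} = 44, a_{22} = 14, a_{23} = 10, a_{24} = 24, a_{25} = 34, a_{26} = 10.
The sequence repeats with period 24.
So a_{1403} = a_{1 + ((1403-1) mod 24)} = a_{11} = 26.

26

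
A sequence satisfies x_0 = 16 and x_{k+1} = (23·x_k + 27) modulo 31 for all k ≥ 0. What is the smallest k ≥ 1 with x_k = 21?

5

We have x_0 = 16; x_1 = 23; x_2 = 29; x_3 = 12; x_4 = 24; x_5 = 21; x_6 = 14; x_7 = 8; x_8 = 25; x_9 = 13; x_{10} = 16.
The sequence repeats with period 10.
The value 21 first appears (with k ≥ 1) at x_5.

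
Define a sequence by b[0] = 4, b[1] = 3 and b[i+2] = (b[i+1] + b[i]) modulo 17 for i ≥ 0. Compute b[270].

We have b[0] = 4, b[1] = 3, b[2] = 7, b[3] = 10, b[4] = 0, b[5] = 10, b[6] = 10, b[7] = 3, b[8] = 13, b[9] = 16, b[10] = 12, b[11] = 11, b[12] = 6, b[13] = 0, b[14] = 6, b[15] = 6, b[16] = 12, b[17] = 1, b[18] = 13, b[19] = 14, b[20] = 10, b[21] = 7, b[22] = 0, b[23] = 7, b[24] = 7, b[25] = 14, b[26] = 4, b[27] = 1, b[28] = 5, b[29] = 6, b[30] = 11, b[31] = 0, b[32] = 11, b[33] = 11, b[34] = 5, b[35] = 16, b[36] = 4, b[37] = 3.
The sequence repeats with period 36.
(270 - 0) mod 36 = 18, so b[270] = b[18] = 13.

13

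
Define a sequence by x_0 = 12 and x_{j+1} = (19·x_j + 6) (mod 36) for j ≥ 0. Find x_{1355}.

6

We have x_0 = 12, x_1 = 18, x_2 = 24, x_3 = 30, x_4 = 0, x_5 = 6, x_6 = 12.
The sequence repeats with period 6.
(1355 - 0) mod 6 = 5, so x_{1355} = x_5 = 6.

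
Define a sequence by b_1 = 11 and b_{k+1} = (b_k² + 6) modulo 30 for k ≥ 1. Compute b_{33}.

Listing terms: b_1 = 11, b_2 = 7, b_3 = 25, b_4 = 1, b_5 = 7.
Since b_5 = b_2 = 7, the sequence is eventually periodic: after a pre-period of length 1 it cycles with period 3.
For k ≥ 2, b_k depends only on (k - 2) mod 3. (33 - 2) mod 3 = 1, so b_{33} = b_3 = 25.

25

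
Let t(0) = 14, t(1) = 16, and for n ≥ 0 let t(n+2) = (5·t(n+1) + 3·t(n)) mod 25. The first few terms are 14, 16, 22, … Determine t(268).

t(0) = 14, t(1) = 16, t(2) = 22, t(3) = 8, t(4) = 6, t(5) = 4, t(6) = 13, t(7) = 2, t(8) = 24, t(9) = 1, t(10) = 2, t(11) = 13, t(12) = 21, t(13) = 19, t(14) = 8, t(15) = 22, t(16) = 9, t(17) = 11, t(18) = 7, t(19) = 18, t(20) = 11, t(21) = 9, t(22) = 3, t(23) = 17, t(24) = 19, t(25) = 21, t(26) = 12, t(27) = 23, t(28) = 1, t(29) = 24, t(30) = 23, t(31) = 12, t(32) = 4, t(33) = 6, t(34) = 17, t(35) = 3, t(36) = 16, t(37) = 14, t(38) = 18, t(39) = 7, t(40) = 14, t(41) = 16.
Since (t(40), t(41)) = (t(0), t(1)) = (14, 16) (two consecutive terms determine the rest), the sequence is periodic with period 40.
(268 - 0) mod 40 = 28, so t(268) = t(28) = 1.

1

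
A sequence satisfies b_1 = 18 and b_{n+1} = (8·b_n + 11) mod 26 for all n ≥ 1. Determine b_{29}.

b_1 = 18; b_2 = 25; b_3 = 3; b_4 = 9; b_5 = 5; b_6 = 25.
Since b_6 = b_2 = 25, the sequence is eventually periodic: after a pre-period of length 1 it cycles with period 4.
For n ≥ 2, b_n depends only on (n - 2) mod 4. (29 - 2) mod 4 = 3, so b_{29} = b_5 = 5.

5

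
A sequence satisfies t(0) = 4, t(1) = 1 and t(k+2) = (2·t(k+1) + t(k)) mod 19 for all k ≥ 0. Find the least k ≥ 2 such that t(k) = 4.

t(0) = 4,  t(1) = 1,  t(2) = 6,  t(3) = 13,  t(4) = 13,  t(5) = 1,  t(6) = 15,  t(7) = 12,  t(8) = 1,  t(9) = 14,  t(10) = 10,  t(11) = 15,  t(12) = 2,  t(13) = 0,  t(14) = 2,  t(15) = 4,  t(16) = 10,  t(17) = 5,  t(18) = 1,  t(19) = 7,  t(20) = 15,  t(21) = 18,  t(22) = 13,  t(23) = 6,  t(24) = 6,  t(25) = 18,  t(26) = 4,  t(27) = 7,  t(28) = 18,  t(29) = 5,  t(30) = 9,  t(31) = 4,  t(32) = 17,  t(33) = 0,  t(34) = 17,  t(35) = 15,  t(36) = 9,  t(37) = 14,  t(38) = 18,  t(39) = 12,  t(40) = 4,  t(41) = 1.
Since (t(40), t(41)) = (t(0), t(1)) = (4, 1) (two consecutive terms determine the rest), the sequence is periodic with period 40.
The value 4 first appears (with k ≥ 2) at t(15).

15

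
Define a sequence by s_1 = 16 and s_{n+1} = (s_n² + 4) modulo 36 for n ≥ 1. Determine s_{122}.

Computing terms: s_1 = 16; s_2 = 8; s_3 = 32; s_4 = 20; s_5 = 8.
Since s_5 = s_2 = 8, the sequence is eventually periodic: after a pre-period of length 1 it cycles with period 3.
For n ≥ 2, s_n depends only on (n - 2) mod 3. (122 - 2) mod 3 = 0, so s_{122} = s_2 = 8.

8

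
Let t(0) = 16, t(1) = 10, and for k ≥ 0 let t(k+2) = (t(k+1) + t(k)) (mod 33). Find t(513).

25

t(0) = 16, t(1) = 10, t(2) = 26, t(3) = 3, t(4) = 29, t(5) = 32, t(6) = 28, t(7) = 27, t(8) = 22, t(9) = 16, t(10) = 5, t(11) = 21, t(12) = 26, t(13) = 14, t(14) = 7, t(15) = 21, t(16) = 28, t(17) = 16, t(18) = 11, t(19) = 27, t(20) = 5, t(21) = 32, t(22) = 4, t(23) = 3, t(24) = 7, t(25) = 10, t(26) = 17, t(27) = 27, t(28) = 11, t(29) = 5, t(30) = 16, t(31) = 21, t(32) = 4, t(33) = 25, t(34) = 29, t(35) = 21, t(36) = 17, t(37) = 5, t(38) = 22, t(39) = 27, t(40) = 16, t(41) = 10.
Since (t(40), t(41)) = (t(0), t(1)) = (16, 10) (two consecutive terms determine the rest), the sequence is periodic with period 40.
So t(513) = t(0 + ((513-0) mod 40)) = t(33) = 25.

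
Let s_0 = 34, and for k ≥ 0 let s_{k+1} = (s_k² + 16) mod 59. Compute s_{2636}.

Computing terms: s_0 = 34,  s_1 = 51,  s_2 = 21,  s_3 = 44,  s_4 = 5,  s_5 = 41,  s_6 = 45,  s_7 = 35,  s_8 = 2,  s_9 = 20,  s_{10} = 3,  s_{11} = 25,  s_{12} = 51.
Since s_{12} = s_1 = 51, the sequence is eventually periodic: after a pre-period of length 1 it cycles with period 11.
For k ≥ 1, s_k depends only on (k - 1) mod 11. (2636 - 1) mod 11 = 6, so s_{2636} = s_7 = 35.

35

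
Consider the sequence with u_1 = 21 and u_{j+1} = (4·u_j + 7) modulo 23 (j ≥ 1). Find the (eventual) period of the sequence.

11

Computing terms: u_1 = 21, u_2 = 22, u_3 = 3, u_4 = 19, u_5 = 14, u_6 = 17, u_7 = 6, u_8 = 8, u_9 = 16, u_{10} = 2, u_{11} = 15, u_{12} = 21.
Since u_{12} = u_1 = 21, the sequence is periodic with period 11.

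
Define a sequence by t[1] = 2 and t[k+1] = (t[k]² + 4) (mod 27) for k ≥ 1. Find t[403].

20

Listing terms: t[1] = 2, t[2] = 8, t[3] = 14, t[4] = 11, t[5] = 17, t[6] = 23, t[7] = 20, t[8] = 26, t[9] = 5, t[10] = 2.
The sequence repeats with period 9.
So t[403] = t[1 + ((403-1) mod 9)] = t[7] = 20.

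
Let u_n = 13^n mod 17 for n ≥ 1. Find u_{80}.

1

Computing terms: u_1 = 13, u_2 = 16, u_3 = 4, u_4 = 1, u_5 = 13.
The sequence repeats with period 4.
So u_{80} = u_{1 + ((80-1) mod 4)} = u_4 = 1.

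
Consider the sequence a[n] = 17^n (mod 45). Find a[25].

17

Listing terms: a[0] = 1, a[1] = 17, a[2] = 19, a[3] = 8, a[4] = 1.
The sequence repeats with period 4.
So a[25] = a[0 + ((25-0) mod 4)] = a[1] = 17.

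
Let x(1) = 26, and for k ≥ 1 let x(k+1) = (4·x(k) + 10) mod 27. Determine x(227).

15

x(1) = 26,  x(2) = 6,  x(3) = 7,  x(4) = 11,  x(5) = 0,  x(6) = 10,  x(7) = 23,  x(8) = 21,  x(9) = 13,  x(10) = 8,  x(11) = 15,  x(12) = 16,  x(13) = 20,  x(14) = 9,  x(15) = 19,  x(16) = 5,  x(17) = 3,  x(18) = 22,  x(19) = 17,  x(20) = 24,  x(21) = 25,  x(22) = 2,  x(23) = 18,  x(24) = 1,  x(25) = 14,  x(26) = 12,  x(27) = 4,  x(28) = 26.
Since x(28) = x(1) = 26, the sequence is periodic with period 27.
(227 - 1) mod 27 = 10, so x(227) = x(11) = 15.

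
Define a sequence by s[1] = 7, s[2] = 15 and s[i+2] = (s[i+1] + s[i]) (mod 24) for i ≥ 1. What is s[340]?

Listing terms: s[1] = 7, s[2] = 15, s[3] = 22, s[4] = 13, s[5] = 11, s[6] = 0, s[7] = 11, s[8] = 11, s[9] = 22, s[10] = 9, s[11] = 7, s[12] = 16, s[13] = 23, s[14] = 15, s[15] = 14, s[16] = 5, s[17] = 19, s[18] = 0, s[19] = 19, s[20] = 19, s[21] = 14, s[22] = 9, s[23] = 23, s[24] = 8, s[25] = 7, s[26] = 15.
The sequence repeats with period 24.
So s[340] = s[1 + ((340-1) mod 24)] = s[4] = 13.

13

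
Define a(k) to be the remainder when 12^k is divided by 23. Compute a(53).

4

Computing terms: a(0) = 1; a(1) = 12; a(2) = 6; a(3) = 3; a(4) = 13; a(5) = 18; a(6) = 9; a(7) = 16; a(8) = 8; a(9) = 4; a(10) = 2; a(11) = 1.
Since a(11) = a(0) = 1, the sequence is periodic with period 11.
So a(53) = a(0 + ((53-0) mod 11)) = a(9) = 4.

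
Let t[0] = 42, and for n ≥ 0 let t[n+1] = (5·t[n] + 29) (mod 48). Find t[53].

We have t[0] = 42; t[1] = 47; t[2] = 24; t[3] = 5; t[4] = 6; t[5] = 11; t[6] = 36; t[7] = 17; t[8] = 18; t[9] = 23; t[10] = 0; t[11] = 29; t[12] = 30; t[13] = 35; t[14] = 12; t[15] = 41; t[16] = 42.
Since t[16] = t[0] = 42, the sequence is periodic with period 16.
So t[53] = t[0 + ((53-0) mod 16)] = t[5] = 11.

11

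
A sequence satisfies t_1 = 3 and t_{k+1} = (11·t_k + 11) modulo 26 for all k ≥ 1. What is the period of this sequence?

We have t_1 = 3, t_2 = 18, t_3 = 1, t_4 = 22, t_5 = 19, t_6 = 12, t_7 = 13, t_8 = 24, t_9 = 15, t_{10} = 20, t_{11} = 23, t_{12} = 4, t_{13} = 3.
Since t_{13} = t_1 = 3, the sequence is periodic with period 12.

12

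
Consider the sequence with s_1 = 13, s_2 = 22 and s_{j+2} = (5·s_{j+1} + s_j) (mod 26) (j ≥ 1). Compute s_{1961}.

Computing terms: s_1 = 13, s_2 = 22, s_3 = 19, s_4 = 13, s_5 = 6, s_6 = 17, s_7 = 13, s_8 = 4, s_9 = 7, s_{10} = 13, s_{11} = 20, s_{12} = 9, s_{13} = 13, s_{14} = 22.
Since (s_{13}, s_{14}) = (s_1, s_2) = (13, 22) (two consecutive terms determine the rest), the sequence is periodic with period 12.
(1961 - 1) mod 12 = 4, so s_{1961} = s_5 = 6.

6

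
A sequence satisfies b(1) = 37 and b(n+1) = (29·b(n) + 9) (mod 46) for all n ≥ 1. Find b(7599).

25

Listing terms: b(1) = 37, b(2) = 24, b(3) = 15, b(4) = 30, b(5) = 5, b(6) = 16, b(7) = 13, b(8) = 18, b(9) = 25, b(10) = 44, b(11) = 43, b(12) = 14, b(13) = 1, b(14) = 38, b(15) = 7, b(16) = 28, b(17) = 39, b(18) = 36, b(19) = 41, b(20) = 2, b(21) = 21, b(22) = 20, b(23) = 37.
The sequence repeats with period 22.
(7599 - 1) mod 22 = 8, so b(7599) = b(9) = 25.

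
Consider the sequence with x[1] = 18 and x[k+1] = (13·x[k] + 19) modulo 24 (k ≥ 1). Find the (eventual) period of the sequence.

Computing terms: x[1] = 18, x[2] = 13, x[3] = 20, x[4] = 15, x[5] = 22, x[6] = 17, x[7] = 0, x[8] = 19, x[9] = 2, x[10] = 21, x[11] = 4, x[12] = 23, x[13] = 6, x[14] = 1, x[15] = 8, x[16] = 3, x[17] = 10, x[18] = 5, x[19] = 12, x[20] = 7, x[21] = 14, x[22] = 9, x[23] = 16, x[24] = 11, x[25] = 18.
The sequence repeats with period 24.

24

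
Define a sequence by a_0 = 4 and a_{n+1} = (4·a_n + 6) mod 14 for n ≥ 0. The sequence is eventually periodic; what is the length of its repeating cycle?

3

a_0 = 4, a_1 = 8, a_2 = 10, a_3 = 4.
Since a_3 = a_0 = 4, the sequence is periodic with period 3.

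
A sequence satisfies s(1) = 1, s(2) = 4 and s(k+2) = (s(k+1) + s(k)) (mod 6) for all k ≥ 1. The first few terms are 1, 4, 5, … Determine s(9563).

Listing terms: s(1) = 1; s(2) = 4; s(3) = 5; s(4) = 3; s(5) = 2; s(6) = 5; s(7) = 1; s(8) = 0; s(9) = 1; s(10) = 1; s(11) = 2; s(12) = 3; s(13) = 5; s(14) = 2; s(15) = 1; s(16) = 3; s(17) = 4; s(18) = 1; s(19) = 5; s(20) = 0; s(21) = 5; s(22) = 5; s(23) = 4; s(24) = 3; s(25) = 1; s(26) = 4.
Since (s(25), s(26)) = (s(1), s(2)) = (1, 4) (two consecutive terms determine the rest), the sequence is periodic with period 24.
So s(9563) = s(1 + ((9563-1) mod 24)) = s(11) = 2.

2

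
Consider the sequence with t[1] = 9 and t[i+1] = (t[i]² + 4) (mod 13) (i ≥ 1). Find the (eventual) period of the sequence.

Listing terms: t[1] = 9; t[2] = 7; t[3] = 1; t[4] = 5; t[5] = 3; t[6] = 0; t[7] = 4; t[8] = 7.
Since t[8] = t[2] = 7, the sequence is eventually periodic: after a pre-period of length 1 it cycles with period 6.

6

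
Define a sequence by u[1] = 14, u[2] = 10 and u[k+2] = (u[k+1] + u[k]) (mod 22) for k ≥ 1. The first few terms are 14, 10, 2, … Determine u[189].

u[1] = 14; u[2] = 10; u[3] = 2; u[4] = 12; u[5] = 14; u[6] = 4; u[7] = 18; u[8] = 0; u[9] = 18; u[10] = 18; u[11] = 14; u[12] = 10.
The sequence repeats with period 10.
So u[189] = u[1 + ((189-1) mod 10)] = u[9] = 18.

18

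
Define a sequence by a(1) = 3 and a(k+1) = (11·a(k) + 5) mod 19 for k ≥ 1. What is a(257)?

a(1) = 3; a(2) = 0; a(3) = 5; a(4) = 3.
The sequence repeats with period 3.
So a(257) = a(1 + ((257-1) mod 3)) = a(2) = 0.

0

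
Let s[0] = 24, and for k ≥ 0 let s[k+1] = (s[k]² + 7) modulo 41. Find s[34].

11

Listing terms: s[0] = 24; s[1] = 9; s[2] = 6; s[3] = 2; s[4] = 11; s[5] = 5; s[6] = 32; s[7] = 6.
Since s[7] = s[2] = 6, the sequence is eventually periodic: after a pre-period of length 2 it cycles with period 5.
For k ≥ 2, s[k] depends only on (k - 2) mod 5. (34 - 2) mod 5 = 2, so s[34] = s[4] = 11.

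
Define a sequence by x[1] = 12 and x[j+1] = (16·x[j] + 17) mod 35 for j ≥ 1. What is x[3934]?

Listing terms: x[1] = 12; x[2] = 34; x[3] = 1; x[4] = 33; x[5] = 20; x[6] = 22; x[7] = 19; x[8] = 6; x[9] = 8; x[10] = 5; x[11] = 27; x[12] = 29; x[13] = 26; x[14] = 13; x[15] = 15; x[16] = 12.
Since x[16] = x[1] = 12, the sequence is periodic with period 15.
(3934 - 1) mod 15 = 3, so x[3934] = x[4] = 33.

33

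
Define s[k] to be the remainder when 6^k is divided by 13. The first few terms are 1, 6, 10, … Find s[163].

7

We have s[0] = 1,  s[1] = 6,  s[2] = 10,  s[3] = 8,  s[4] = 9,  s[5] = 2,  s[6] = 12,  s[7] = 7,  s[8] = 3,  s[9] = 5,  s[10] = 4,  s[11] = 11,  s[12] = 1.
Since s[12] = s[0] = 1, the sequence is periodic with period 12.
So s[163] = s[0 + ((163-0) mod 12)] = s[7] = 7.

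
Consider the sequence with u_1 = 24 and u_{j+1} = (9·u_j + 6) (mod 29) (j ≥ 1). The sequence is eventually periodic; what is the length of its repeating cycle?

Computing terms: u_1 = 24,  u_2 = 19,  u_3 = 3,  u_4 = 4,  u_5 = 13,  u_6 = 7,  u_7 = 11,  u_8 = 18,  u_9 = 23,  u_{10} = 10,  u_{11} = 9,  u_{12} = 0,  u_{13} = 6,  u_{14} = 2,  u_{15} = 24.
Since u_{15} = u_1 = 24, the sequence is periodic with period 14.

14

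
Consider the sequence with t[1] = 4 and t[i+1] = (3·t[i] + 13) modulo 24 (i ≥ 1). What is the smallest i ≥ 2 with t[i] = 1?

Listing terms: t[1] = 4, t[2] = 1, t[3] = 16, t[4] = 13, t[5] = 4.
The sequence repeats with period 4.
The value 1 first appears (with i ≥ 2) at t[2].

2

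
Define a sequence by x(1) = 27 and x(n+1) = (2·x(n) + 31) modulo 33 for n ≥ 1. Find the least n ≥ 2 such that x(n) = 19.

2

Listing terms: x(1) = 27,  x(2) = 19,  x(3) = 3,  x(4) = 4,  x(5) = 6,  x(6) = 10,  x(7) = 18,  x(8) = 1,  x(9) = 0,  x(10) = 31,  x(11) = 27.
Since x(11) = x(1) = 27, the sequence is periodic with period 10.
The value 19 first appears (with n ≥ 2) at x(2).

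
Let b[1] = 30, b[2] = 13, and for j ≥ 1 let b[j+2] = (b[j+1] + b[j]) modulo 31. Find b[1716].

Computing terms: b[1] = 30,  b[2] = 13,  b[3] = 12,  b[4] = 25,  b[5] = 6,  b[6] = 0,  b[7] = 6,  b[8] = 6,  b[9] = 12,  b[10] = 18,  b[11] = 30,  b[12] = 17,  b[13] = 16,  b[14] = 2,  b[15] = 18,  b[16] = 20,  b[17] = 7,  b[18] = 27,  b[19] = 3,  b[20] = 30,  b[21] = 2,  b[22] = 1,  b[23] = 3,  b[24] = 4,  b[25] = 7,  b[26] = 11,  b[27] = 18,  b[28] = 29,  b[29] = 16,  b[30] = 14,  b[31] = 30,  b[32] = 13.
The sequence repeats with period 30.
(1716 - 1) mod 30 = 5, so b[1716] = b[6] = 0.

0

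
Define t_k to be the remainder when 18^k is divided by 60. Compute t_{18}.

Computing terms: t_0 = 1; t_1 = 18; t_2 = 24; t_3 = 12; t_4 = 36; t_5 = 48; t_6 = 24.
Since t_6 = t_2 = 24, the sequence is eventually periodic: after a pre-period of length 2 it cycles with period 4.
For k ≥ 2, t_k depends only on (k - 2) mod 4. (18 - 2) mod 4 = 0, so t_{18} = t_2 = 24.

24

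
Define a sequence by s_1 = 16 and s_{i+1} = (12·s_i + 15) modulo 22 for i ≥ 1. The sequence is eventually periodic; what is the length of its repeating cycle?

s_1 = 16; s_2 = 9; s_3 = 13; s_4 = 17; s_5 = 21; s_6 = 3; s_7 = 7; s_8 = 11; s_9 = 15; s_{10} = 19; s_{11} = 1; s_{12} = 5; s_{13} = 9.
Since s_{13} = s_2 = 9, the sequence is eventually periodic: after a pre-period of length 1 it cycles with period 11.

11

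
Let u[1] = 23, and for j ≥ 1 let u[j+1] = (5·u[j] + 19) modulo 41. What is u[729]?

13

u[1] = 23,  u[2] = 11,  u[3] = 33,  u[4] = 20,  u[5] = 37,  u[6] = 40,  u[7] = 14,  u[8] = 7,  u[9] = 13,  u[10] = 2,  u[11] = 29,  u[12] = 0,  u[13] = 19,  u[14] = 32,  u[15] = 15,  u[16] = 12,  u[17] = 38,  u[18] = 4,  u[19] = 39,  u[20] = 9,  u[21] = 23.
The sequence repeats with period 20.
(729 - 1) mod 20 = 8, so u[729] = u[9] = 13.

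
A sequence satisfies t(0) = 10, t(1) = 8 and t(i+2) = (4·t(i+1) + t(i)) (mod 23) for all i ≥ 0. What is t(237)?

We have t(0) = 10; t(1) = 8; t(2) = 19; t(3) = 15; t(4) = 10; t(5) = 9; t(6) = 0; t(7) = 9; t(8) = 13; t(9) = 15; t(10) = 4; t(11) = 8; t(12) = 13; t(13) = 14; t(14) = 0; t(15) = 14; t(16) = 10; t(17) = 8.
Since (t(16), t(17)) = (t(0), t(1)) = (10, 8) (two consecutive terms determine the rest), the sequence is periodic with period 16.
So t(237) = t(0 + ((237-0) mod 16)) = t(13) = 14.

14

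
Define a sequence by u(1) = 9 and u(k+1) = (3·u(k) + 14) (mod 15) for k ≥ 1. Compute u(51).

Computing terms: u(1) = 9,  u(2) = 11,  u(3) = 2,  u(4) = 5,  u(5) = 14,  u(6) = 11.
Since u(6) = u(2) = 11, the sequence is eventually periodic: after a pre-period of length 1 it cycles with period 4.
For k ≥ 2, u(k) depends only on (k - 2) mod 4. (51 - 2) mod 4 = 1, so u(51) = u(3) = 2.

2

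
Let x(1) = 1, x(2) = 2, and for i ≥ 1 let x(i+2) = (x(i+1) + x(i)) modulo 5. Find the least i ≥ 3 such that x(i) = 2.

Computing terms: x(1) = 1, x(2) = 2, x(3) = 3, x(4) = 0, x(5) = 3, x(6) = 3, x(7) = 1, x(8) = 4, x(9) = 0, x(10) = 4, x(11) = 4, x(12) = 3, x(13) = 2, x(14) = 0, x(15) = 2, x(16) = 2, x(17) = 4, x(18) = 1, x(19) = 0, x(20) = 1, x(21) = 1, x(22) = 2.
Since (x(21), x(22)) = (x(1), x(2)) = (1, 2) (two consecutive terms determine the rest), the sequence is periodic with period 20.
The value 2 first appears (with i ≥ 3) at x(13).

13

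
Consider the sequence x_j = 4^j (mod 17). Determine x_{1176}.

We have x_0 = 1,  x_1 = 4,  x_2 = 16,  x_3 = 13,  x_4 = 1.
The sequence repeats with period 4.
(1176 - 0) mod 4 = 0, so x_{1176} = x_0 = 1.

1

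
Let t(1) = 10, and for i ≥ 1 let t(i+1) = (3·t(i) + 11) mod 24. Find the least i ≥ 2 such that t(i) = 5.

4

We have t(1) = 10,  t(2) = 17,  t(3) = 14,  t(4) = 5,  t(5) = 2,  t(6) = 17.
Since t(6) = t(2) = 17, the sequence is eventually periodic: after a pre-period of length 1 it cycles with period 4.
The value 5 first appears (with i ≥ 2) at t(4).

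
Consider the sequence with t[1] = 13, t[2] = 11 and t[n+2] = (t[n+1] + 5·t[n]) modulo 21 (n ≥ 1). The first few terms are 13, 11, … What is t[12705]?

t[1] = 13, t[2] = 11, t[3] = 13, t[4] = 5, t[5] = 7, t[6] = 11, t[7] = 4, t[8] = 17, t[9] = 16, t[10] = 17, t[11] = 13, t[12] = 14, t[13] = 16, t[14] = 2, t[15] = 19, t[16] = 8, t[17] = 19, t[18] = 17, t[19] = 7, t[20] = 8, t[21] = 1, t[22] = 20, t[23] = 4, t[24] = 20, t[25] = 19, t[26] = 14, t[27] = 4, t[28] = 11, t[29] = 10, t[30] = 2, t[31] = 10, t[32] = 20, t[33] = 7, t[34] = 2, t[35] = 16, t[36] = 5, t[37] = 1, t[38] = 5, t[39] = 10, t[40] = 14, t[41] = 1, t[42] = 8, t[43] = 13, t[44] = 11.
The sequence repeats with period 42.
So t[12705] = t[1 + ((12705-1) mod 42)] = t[21] = 1.

1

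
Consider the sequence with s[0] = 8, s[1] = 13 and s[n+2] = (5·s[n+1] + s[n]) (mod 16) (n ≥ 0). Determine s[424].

Computing terms: s[0] = 8,  s[1] = 13,  s[2] = 9,  s[3] = 10,  s[4] = 11,  s[5] = 1,  s[6] = 0,  s[7] = 1,  s[8] = 5,  s[9] = 10,  s[10] = 7,  s[11] = 13,  s[12] = 8,  s[13] = 5,  s[14] = 1,  s[15] = 10,  s[16] = 3,  s[17] = 9,  s[18] = 0,  s[19] = 9,  s[20] = 13,  s[21] = 10,  s[22] = 15,  s[23] = 5,  s[24] = 8,  s[25] = 13.
The sequence repeats with period 24.
(424 - 0) mod 24 = 16, so s[424] = s[16] = 3.

3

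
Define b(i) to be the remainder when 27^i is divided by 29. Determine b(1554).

Listing terms: b(1) = 27, b(2) = 4, b(3) = 21, b(4) = 16, b(5) = 26, b(6) = 6, b(7) = 17, b(8) = 24, b(9) = 10, b(10) = 9, b(11) = 11, b(12) = 7, b(13) = 15, b(14) = 28, b(15) = 2, b(16) = 25, b(17) = 8, b(18) = 13, b(19) = 3, b(20) = 23, b(21) = 12, b(22) = 5, b(23) = 19, b(24) = 20, b(25) = 18, b(26) = 22, b(27) = 14, b(28) = 1, b(29) = 27.
The sequence repeats with period 28.
So b(1554) = b(1 + ((1554-1) mod 28)) = b(14) = 28.

28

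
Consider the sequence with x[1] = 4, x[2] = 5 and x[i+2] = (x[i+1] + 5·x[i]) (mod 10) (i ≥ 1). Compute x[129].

Listing terms: x[1] = 4, x[2] = 5, x[3] = 5, x[4] = 0, x[5] = 5, x[6] = 5.
Since (x[5], x[6]) = (x[2], x[3]) = (5, 5) (two consecutive terms determine the rest), the sequence is eventually periodic: after a pre-period of length 1 it cycles with period 3.
For i ≥ 2, x[i] depends only on (i - 2) mod 3. (129 - 2) mod 3 = 1, so x[129] = x[3] = 5.

5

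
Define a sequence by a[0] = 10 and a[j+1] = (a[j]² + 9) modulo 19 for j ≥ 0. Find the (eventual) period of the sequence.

Listing terms: a[0] = 10; a[1] = 14; a[2] = 15; a[3] = 6; a[4] = 7; a[5] = 1; a[6] = 10.
The sequence repeats with period 6.

6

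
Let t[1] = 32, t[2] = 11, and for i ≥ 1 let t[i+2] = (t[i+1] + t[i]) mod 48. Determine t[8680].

Listing terms: t[1] = 32; t[2] = 11; t[3] = 43; t[4] = 6; t[5] = 1; t[6] = 7; t[7] = 8; t[8] = 15; t[9] = 23; t[10] = 38; t[11] = 13; t[12] = 3; t[13] = 16; t[14] = 19; t[15] = 35; t[16] = 6; t[17] = 41; t[18] = 47; t[19] = 40; t[20] = 39; t[21] = 31; t[22] = 22; t[23] = 5; t[24] = 27; t[25] = 32; t[26] = 11.
The sequence repeats with period 24.
(8680 - 1) mod 24 = 15, so t[8680] = t[16] = 6.

6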